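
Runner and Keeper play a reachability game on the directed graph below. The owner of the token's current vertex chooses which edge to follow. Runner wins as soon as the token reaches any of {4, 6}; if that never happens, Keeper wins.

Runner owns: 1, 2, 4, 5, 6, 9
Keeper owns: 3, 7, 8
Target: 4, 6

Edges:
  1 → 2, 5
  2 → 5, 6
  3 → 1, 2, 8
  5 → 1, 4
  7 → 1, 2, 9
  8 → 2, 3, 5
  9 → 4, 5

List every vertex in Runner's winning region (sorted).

1, 2, 4, 5, 6, 7, 9

A0 = {4, 6}
A1: add {2, 5, 9} — 2 (Runner) has 2→6; 5 (Runner) has 5→4; 9 (Runner) has 9→4.
A2: add {1} — 1 (Runner) has 1→2.
A3: add {7} — 7 (Keeper): all of {1, 2, 9} already in.
A4 = A3; e.g. 3 (Keeper) can still go to 8. Fixed point.
Runner's winning region = {1, 2, 4, 5, 6, 7, 9}.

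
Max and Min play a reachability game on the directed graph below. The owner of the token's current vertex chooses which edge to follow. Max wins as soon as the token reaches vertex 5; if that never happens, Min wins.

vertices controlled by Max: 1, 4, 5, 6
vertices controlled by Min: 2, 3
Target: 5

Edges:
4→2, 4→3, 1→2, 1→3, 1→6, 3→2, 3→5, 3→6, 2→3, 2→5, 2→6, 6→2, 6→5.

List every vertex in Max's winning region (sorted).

A0 = {5}
A1: add {6} — 6 (Max) has 6→5.
A2: add {1} — 1 (Max) has 1→6.
A3 = A2; e.g. 2 (Min) can still go to 3. Fixed point.
Max's winning region = {1, 5, 6}.

1, 5, 6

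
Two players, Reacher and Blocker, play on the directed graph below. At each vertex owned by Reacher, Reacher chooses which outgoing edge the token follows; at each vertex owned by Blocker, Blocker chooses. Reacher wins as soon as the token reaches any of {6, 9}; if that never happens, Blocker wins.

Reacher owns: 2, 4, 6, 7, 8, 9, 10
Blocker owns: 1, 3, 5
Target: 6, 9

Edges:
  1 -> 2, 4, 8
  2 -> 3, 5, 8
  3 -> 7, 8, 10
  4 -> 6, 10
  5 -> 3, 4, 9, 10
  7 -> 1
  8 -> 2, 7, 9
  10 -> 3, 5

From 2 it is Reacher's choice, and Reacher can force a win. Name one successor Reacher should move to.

A0 = {6, 9}
A1: add {4, 8} — 4 (Reacher) has 4→6; 8 (Reacher) has 8→9.
A2: add {2} — 2 (Reacher) has 2→8.
A3: add {1} — 1 (Blocker): all of {2, 4, 8} already in.
A4: add {7} — 7 (Reacher) has 7→1.
A5 = A4; e.g. 3 (Blocker) can still go to 10. Fixed point.
From 2, successor 8 is in the attractor (rank 1); the other successors 3, 5 are not.

8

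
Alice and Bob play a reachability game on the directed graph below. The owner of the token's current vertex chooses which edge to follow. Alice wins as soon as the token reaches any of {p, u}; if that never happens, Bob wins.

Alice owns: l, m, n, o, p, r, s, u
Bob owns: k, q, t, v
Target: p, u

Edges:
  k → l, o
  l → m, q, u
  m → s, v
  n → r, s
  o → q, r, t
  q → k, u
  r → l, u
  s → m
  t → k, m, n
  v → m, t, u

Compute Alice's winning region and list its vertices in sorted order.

A0 = {p, u}
A1: add {l, r} — l (Alice) has l→u; r (Alice) has r→u.
A2: add {n, o} — n (Alice) has n→r; o (Alice) has o→r.
A3: add {k} — k (Bob): all of {l, o} already in.
A4: add {q} — q (Bob): all of {k, u} already in.
A5 = A4; e.g. m (Alice) has no edge into A4. Fixed point.
Alice's winning region = {k, l, n, o, p, q, r, u}.

k, l, n, o, p, q, r, u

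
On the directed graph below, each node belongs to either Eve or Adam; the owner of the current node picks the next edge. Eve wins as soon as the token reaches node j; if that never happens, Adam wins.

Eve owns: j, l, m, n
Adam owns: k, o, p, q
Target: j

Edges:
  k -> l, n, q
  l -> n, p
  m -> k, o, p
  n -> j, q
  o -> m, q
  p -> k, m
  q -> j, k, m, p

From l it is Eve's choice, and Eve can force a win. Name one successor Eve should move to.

n

A0 = {j}
A1: add {n} — n (Eve) has n→j.
A2: add {l} — l (Eve) has l→n.
A3 = A2; e.g. k (Adam) can still go to q. Fixed point.
From l, successor n is in the attractor (rank 1); the other successor p is not.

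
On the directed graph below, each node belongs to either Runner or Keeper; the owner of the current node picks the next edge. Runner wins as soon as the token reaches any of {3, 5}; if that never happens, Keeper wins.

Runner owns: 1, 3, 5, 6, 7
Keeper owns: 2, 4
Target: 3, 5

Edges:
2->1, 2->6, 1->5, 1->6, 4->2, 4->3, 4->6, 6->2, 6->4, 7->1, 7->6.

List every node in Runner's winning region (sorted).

A0 = {3, 5}
A1: add {1} — 1 (Runner) has 1→5.
A2: add {7} — 7 (Runner) has 7→1.
A3 = A2; e.g. 2 (Keeper) can still go to 6. Fixed point.
Runner's winning region = {1, 3, 5, 7}.

1, 3, 5, 7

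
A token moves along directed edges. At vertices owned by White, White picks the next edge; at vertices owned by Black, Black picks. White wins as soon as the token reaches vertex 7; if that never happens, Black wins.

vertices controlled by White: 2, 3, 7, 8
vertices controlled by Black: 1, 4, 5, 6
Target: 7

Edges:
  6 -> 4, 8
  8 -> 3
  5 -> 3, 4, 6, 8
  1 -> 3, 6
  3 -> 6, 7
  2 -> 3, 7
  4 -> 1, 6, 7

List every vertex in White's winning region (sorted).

A0 = {7}
A1: add {2, 3} — 2 (White) has 2→7; 3 (White) has 3→7.
A2: add {8} — 8 (White) has 8→3.
A3 = A2; e.g. 1 (Black) can still go to 6. Fixed point.
White's winning region = {2, 3, 7, 8}.

2, 3, 7, 8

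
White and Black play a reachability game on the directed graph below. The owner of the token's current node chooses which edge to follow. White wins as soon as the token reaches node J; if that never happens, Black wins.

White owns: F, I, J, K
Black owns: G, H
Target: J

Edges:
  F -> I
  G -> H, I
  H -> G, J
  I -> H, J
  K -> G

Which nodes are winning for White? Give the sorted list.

F, I, J

A0 = {J}
A1: add {I} — I (White) has I→J.
A2: add {F} — F (White) has F→I.
A3 = A2; e.g. G (Black) can still go to H. Fixed point.
White's winning region = {F, I, J}.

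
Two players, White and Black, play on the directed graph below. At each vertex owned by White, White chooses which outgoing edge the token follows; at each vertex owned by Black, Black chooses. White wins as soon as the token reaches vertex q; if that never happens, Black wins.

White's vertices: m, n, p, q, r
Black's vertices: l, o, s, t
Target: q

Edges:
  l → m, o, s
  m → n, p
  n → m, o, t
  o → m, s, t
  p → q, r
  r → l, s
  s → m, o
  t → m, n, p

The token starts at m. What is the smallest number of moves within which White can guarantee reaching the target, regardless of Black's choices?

2

A0 = {q}
A1: add {p} — p (White) has p→q.
A2: add {m} — m (White) has m→p.
m enters the attractor at level 2, so White can force the target in 2 moves from there.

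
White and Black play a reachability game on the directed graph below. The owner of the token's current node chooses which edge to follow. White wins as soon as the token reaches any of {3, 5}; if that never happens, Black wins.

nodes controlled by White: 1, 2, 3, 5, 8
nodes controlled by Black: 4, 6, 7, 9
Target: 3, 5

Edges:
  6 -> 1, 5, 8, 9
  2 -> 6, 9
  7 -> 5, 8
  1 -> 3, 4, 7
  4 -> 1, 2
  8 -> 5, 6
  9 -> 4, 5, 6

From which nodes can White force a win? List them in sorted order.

A0 = {3, 5}
A1: add {1, 8} — 1 (White) has 1→3; 8 (White) has 8→5.
A2: add {7} — 7 (Black): all of {5, 8} already in.
A3 = A2; e.g. 2 (White) has no edge into A2. Fixed point.
White's winning region = {1, 3, 5, 7, 8}.

1, 3, 5, 7, 8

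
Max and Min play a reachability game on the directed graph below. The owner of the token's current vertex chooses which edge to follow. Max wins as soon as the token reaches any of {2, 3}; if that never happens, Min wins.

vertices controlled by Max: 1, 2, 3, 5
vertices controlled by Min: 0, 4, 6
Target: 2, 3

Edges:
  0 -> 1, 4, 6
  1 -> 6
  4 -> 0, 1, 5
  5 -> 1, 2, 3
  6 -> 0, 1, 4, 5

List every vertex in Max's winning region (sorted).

A0 = {2, 3}
A1: add {5} — 5 (Max) has 5→2.
A2 = A1; e.g. 0 (Min) can still go to 1. Fixed point.
Max's winning region = {2, 3, 5}.

2, 3, 5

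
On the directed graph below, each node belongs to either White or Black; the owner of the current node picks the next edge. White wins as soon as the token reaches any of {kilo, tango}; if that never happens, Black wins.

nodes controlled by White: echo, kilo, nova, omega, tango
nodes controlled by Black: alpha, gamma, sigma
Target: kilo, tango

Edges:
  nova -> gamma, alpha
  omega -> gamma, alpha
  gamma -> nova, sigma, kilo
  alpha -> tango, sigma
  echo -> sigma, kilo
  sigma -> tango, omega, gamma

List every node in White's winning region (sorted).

echo, kilo, tango

A0 = {kilo, tango}
A1: add {echo} — echo (White) has echo→kilo.
A2 = A1; e.g. nova (White) has no edge into A1. Fixed point.
White's winning region = {echo, kilo, tango}.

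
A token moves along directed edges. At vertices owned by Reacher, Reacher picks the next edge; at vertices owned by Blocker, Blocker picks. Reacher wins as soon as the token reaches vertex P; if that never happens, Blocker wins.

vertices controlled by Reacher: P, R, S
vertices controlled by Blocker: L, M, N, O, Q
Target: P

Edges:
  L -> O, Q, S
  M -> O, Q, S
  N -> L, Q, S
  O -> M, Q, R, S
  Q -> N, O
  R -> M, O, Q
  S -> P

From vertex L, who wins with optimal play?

Blocker

A0 = {P}
A1: add {S} — S (Reacher) has S→P.
A2 = A1; e.g. L (Blocker) can still go to O. Fixed point.
L never enters the attractor, so Blocker can avoid the target forever.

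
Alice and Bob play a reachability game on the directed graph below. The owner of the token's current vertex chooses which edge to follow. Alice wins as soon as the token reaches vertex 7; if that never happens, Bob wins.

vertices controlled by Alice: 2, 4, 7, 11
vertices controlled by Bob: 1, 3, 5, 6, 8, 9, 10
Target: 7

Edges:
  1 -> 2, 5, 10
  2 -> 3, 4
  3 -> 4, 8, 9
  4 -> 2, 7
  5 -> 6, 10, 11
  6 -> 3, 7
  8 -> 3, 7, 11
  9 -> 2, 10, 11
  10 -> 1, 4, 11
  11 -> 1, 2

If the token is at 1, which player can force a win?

Bob

A0 = {7}
A1: add {4} — 4 (Alice) has 4→7.
A2: add {2} — 2 (Alice) has 2→4.
A3: add {11} — 11 (Alice) has 11→2.
A4 = A3; e.g. 1 (Bob) can still go to 5. Fixed point.
1 never enters the attractor, so Bob can avoid the target forever.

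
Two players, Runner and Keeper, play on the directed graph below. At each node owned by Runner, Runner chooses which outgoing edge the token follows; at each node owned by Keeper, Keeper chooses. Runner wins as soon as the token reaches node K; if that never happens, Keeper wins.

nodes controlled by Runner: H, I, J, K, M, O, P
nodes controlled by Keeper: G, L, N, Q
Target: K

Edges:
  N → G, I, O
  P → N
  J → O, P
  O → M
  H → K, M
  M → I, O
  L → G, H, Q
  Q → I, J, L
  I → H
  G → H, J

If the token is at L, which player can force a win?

A0 = {K}
A1: add {H} — H (Runner) has H→K.
A2: add {I} — I (Runner) has I→H.
A3: add {M} — M (Runner) has M→I.
A4: add {O} — O (Runner) has O→M.
A5: add {J} — J (Runner) has J→O.
A6: add {G} — G (Keeper): all of {H, J} already in.
A7: add {N} — N (Keeper): all of {G, I, O} already in.
A8: add {P} — P (Runner) has P→N.
A9 = A8; e.g. L (Keeper) can still go to Q. Fixed point.
L never enters the attractor, so Keeper can avoid the target forever.

Keeper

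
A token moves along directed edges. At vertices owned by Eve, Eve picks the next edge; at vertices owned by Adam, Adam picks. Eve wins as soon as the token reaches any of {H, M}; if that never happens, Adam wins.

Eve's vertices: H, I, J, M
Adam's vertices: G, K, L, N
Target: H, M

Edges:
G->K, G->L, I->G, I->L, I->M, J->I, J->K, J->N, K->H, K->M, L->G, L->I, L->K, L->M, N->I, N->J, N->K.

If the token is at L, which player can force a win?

A0 = {H, M}
A1: add {I, K} — I (Eve) has I→M; K (Adam): all of {H, M} already in.
A2: add {J} — J (Eve) has J→I.
A3: add {N} — N (Adam): all of {I, J, K} already in.
A4 = A3; e.g. G (Adam) can still go to L. Fixed point.
L never enters the attractor, so Adam can avoid the target forever.

Adam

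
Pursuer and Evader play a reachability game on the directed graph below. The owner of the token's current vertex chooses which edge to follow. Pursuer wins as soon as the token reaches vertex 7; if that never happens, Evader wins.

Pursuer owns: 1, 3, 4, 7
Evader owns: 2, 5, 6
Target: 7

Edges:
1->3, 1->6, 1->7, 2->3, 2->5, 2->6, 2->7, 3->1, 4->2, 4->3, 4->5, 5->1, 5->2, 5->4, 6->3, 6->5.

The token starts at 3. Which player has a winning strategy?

Pursuer

A0 = {7}
A1: add {1} — 1 (Pursuer) has 1→7.
A2: add {3} — 3 (Pursuer) has 3→1.
3 ∈ A2, so Pursuer can force the target.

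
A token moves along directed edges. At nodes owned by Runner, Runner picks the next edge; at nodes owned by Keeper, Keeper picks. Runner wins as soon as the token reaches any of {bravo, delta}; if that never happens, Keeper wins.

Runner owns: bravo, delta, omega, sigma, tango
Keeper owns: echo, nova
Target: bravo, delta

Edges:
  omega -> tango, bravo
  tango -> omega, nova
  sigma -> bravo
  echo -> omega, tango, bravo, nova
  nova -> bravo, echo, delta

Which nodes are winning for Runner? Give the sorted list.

A0 = {bravo, delta}
A1: add {omega, sigma} — omega (Runner) has omega→bravo; sigma (Runner) has sigma→bravo.
A2: add {tango} — tango (Runner) has tango→omega.
A3 = A2; e.g. echo (Keeper) can still go to nova. Fixed point.
Runner's winning region = {bravo, delta, omega, sigma, tango}.

bravo, delta, omega, sigma, tango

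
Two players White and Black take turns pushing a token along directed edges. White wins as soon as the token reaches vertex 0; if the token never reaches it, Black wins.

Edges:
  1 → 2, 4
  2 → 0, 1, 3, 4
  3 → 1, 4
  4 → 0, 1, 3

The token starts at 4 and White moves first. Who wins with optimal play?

White

Track states (vertex, player-to-move).
A0 = {(0,White), (0,Black)}
A1: add {(2,White), (4,White)}.
(4,White) ∈ A1 ⇒ White forces the target.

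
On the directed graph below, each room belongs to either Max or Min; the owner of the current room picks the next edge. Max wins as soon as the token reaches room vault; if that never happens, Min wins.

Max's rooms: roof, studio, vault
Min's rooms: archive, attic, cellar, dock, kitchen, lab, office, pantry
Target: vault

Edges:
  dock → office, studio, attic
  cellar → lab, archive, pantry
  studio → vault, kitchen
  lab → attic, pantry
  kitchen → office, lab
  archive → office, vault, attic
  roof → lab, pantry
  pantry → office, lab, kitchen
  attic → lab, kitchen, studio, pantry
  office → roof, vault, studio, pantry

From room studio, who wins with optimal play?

Max

A0 = {vault}
A1: add {studio} — studio (Max) has studio→vault.
A2 = A1; e.g. office (Min) can still go to roof. Fixed point.
studio ∈ A1, so Max can force the target.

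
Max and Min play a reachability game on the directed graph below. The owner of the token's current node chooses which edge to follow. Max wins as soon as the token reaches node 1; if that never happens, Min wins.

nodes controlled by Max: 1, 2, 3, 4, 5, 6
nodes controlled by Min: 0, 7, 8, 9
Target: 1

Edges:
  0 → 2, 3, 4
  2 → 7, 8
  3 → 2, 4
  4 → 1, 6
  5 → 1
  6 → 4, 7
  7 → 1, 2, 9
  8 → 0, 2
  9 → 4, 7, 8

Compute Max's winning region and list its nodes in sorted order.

A0 = {1}
A1: add {4, 5} — 4 (Max) has 4→1; 5 (Max) has 5→1.
A2: add {3, 6} — 3 (Max) has 3→4; 6 (Max) has 6→4.
A3 = A2; e.g. 0 (Min) can still go to 2. Fixed point.
Max's winning region = {1, 3, 4, 5, 6}.

1, 3, 4, 5, 6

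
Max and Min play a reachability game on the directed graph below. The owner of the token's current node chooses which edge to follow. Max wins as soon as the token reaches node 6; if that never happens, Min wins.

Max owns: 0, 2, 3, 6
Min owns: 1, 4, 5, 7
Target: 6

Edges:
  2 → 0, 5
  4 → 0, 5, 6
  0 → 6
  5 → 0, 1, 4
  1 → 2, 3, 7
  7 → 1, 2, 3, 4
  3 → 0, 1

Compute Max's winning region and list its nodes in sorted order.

A0 = {6}
A1: add {0} — 0 (Max) has 0→6.
A2: add {2, 3} — 2 (Max) has 2→0; 3 (Max) has 3→0.
A3 = A2; e.g. 1 (Min) can still go to 7. Fixed point.
Max's winning region = {0, 2, 3, 6}.

0, 2, 3, 6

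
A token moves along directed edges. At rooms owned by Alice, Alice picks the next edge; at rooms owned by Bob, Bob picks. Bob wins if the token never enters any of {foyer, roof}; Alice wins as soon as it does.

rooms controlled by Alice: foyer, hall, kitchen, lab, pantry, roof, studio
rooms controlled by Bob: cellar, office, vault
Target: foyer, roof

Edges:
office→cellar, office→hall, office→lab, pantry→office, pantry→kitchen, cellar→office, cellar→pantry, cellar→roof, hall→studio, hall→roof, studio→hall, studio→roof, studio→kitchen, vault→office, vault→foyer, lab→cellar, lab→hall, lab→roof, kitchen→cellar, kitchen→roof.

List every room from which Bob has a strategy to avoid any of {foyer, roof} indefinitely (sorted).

A0 = {foyer, roof}
A1: add {hall, kitchen, lab, studio} — hall (Alice) has hall→roof; studio (Alice) has studio→roof; lab (Alice) has lab→roof; kitchen (Alice) has kitchen→roof.
A2: add {pantry} — pantry (Alice) has pantry→kitchen.
A3 = A2; e.g. office (Bob) can still go to cellar. Fixed point.
Alice's attractor = {foyer, hall, kitchen, lab, pantry, roof, studio}; Bob avoids the target exactly from the complement.

cellar, office, vault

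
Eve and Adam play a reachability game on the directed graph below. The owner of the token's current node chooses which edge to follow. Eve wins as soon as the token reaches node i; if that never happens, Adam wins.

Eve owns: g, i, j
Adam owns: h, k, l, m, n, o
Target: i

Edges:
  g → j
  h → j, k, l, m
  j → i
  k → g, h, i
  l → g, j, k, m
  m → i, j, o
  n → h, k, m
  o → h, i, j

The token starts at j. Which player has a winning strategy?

Eve

A0 = {i}
A1: add {j} — j (Eve) has j→i.
j ∈ A1, so Eve can force the target.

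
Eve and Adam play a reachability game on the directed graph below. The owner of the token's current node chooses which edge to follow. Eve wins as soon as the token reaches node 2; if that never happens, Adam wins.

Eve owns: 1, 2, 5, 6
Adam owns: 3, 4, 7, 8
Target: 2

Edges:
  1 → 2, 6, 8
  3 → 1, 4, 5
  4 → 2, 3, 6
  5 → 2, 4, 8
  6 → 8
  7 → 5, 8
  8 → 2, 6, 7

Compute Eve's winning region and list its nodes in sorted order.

A0 = {2}
A1: add {1, 5} — 1 (Eve) has 1→2; 5 (Eve) has 5→2.
A2 = A1; e.g. 3 (Adam) can still go to 4. Fixed point.
Eve's winning region = {1, 2, 5}.

1, 2, 5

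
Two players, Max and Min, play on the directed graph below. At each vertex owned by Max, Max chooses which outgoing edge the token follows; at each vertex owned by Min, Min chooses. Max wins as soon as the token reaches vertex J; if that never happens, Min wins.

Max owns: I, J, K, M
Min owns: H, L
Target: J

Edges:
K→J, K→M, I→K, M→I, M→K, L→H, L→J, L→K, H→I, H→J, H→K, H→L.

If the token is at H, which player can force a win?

A0 = {J}
A1: add {K} — K (Max) has K→J.
A2: add {I, M} — I (Max) has I→K; M (Max) has M→K.
A3 = A2; e.g. H (Min) can still go to L. Fixed point.
H never enters the attractor, so Min can avoid the target forever.

Min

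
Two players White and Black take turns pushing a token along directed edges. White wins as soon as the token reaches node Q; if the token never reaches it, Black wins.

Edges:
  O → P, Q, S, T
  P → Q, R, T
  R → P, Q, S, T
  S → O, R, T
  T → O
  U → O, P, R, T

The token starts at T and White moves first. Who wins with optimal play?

Black

Track states (vertex, player-to-move).
A0 = {(Q,White), (Q,Black)}
A1: add {(O,White), (P,White), (R,White)}.
A2: add {(T,Black)}.
A3: add {(S,White), (U,White)}.
A4 = A3; e.g. (O,Black) stays out. (T,White) never enters ⇒ Black avoids the target.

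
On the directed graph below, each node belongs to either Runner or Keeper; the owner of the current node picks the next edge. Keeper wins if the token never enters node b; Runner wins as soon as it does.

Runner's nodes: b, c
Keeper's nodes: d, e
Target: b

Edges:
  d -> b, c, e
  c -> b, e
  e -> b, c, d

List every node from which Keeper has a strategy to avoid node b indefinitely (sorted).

d, e

A0 = {b}
A1: add {c} — c (Runner) has c→b.
A2 = A1; e.g. d (Keeper) can still go to e. Fixed point.
Runner's attractor = {b, c}; Keeper avoids the target exactly from the complement.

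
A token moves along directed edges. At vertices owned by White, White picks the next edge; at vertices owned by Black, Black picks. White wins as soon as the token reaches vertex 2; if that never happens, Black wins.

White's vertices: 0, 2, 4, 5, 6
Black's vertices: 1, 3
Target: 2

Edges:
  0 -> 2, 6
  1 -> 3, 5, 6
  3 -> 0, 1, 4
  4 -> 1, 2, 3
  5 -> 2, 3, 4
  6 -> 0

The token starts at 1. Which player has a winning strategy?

Black

A0 = {2}
A1: add {0, 4, 5} — 0 (White) has 0→2; 4 (White) has 4→2; 5 (White) has 5→2.
A2: add {6} — 6 (White) has 6→0.
A3 = A2; e.g. 1 (Black) can still go to 3. Fixed point.
1 never enters the attractor, so Black can avoid the target forever.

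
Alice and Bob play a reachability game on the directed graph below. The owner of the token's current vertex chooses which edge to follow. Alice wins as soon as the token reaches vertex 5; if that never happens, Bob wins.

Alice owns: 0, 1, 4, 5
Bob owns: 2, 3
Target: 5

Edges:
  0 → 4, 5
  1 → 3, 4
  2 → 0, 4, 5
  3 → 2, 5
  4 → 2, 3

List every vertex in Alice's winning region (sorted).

0, 5

A0 = {5}
A1: add {0} — 0 (Alice) has 0→5.
A2 = A1; e.g. 1 (Alice) has no edge into A1. Fixed point.
Alice's winning region = {0, 5}.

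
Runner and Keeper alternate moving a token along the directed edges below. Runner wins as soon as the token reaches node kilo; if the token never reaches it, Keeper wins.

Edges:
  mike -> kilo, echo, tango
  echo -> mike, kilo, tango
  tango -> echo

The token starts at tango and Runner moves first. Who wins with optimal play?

Track states (vertex, player-to-move).
A0 = {(kilo,Runner), (kilo,Keeper)}
A1: add {(mike,Runner), (echo,Runner)}.
A2: add {(tango,Keeper)}.
A3 = A2; e.g. (mike,Keeper) stays out. (tango,Runner) never enters ⇒ Keeper avoids the target.

Keeper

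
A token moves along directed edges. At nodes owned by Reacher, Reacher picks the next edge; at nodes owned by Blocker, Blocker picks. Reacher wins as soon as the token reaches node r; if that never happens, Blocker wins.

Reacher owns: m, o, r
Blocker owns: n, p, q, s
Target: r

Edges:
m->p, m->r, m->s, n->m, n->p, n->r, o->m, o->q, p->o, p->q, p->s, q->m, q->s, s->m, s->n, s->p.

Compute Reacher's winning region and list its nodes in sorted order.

m, o, r

A0 = {r}
A1: add {m} — m (Reacher) has m→r.
A2: add {o} — o (Reacher) has o→m.
A3 = A2; e.g. n (Blocker) can still go to p. Fixed point.
Reacher's winning region = {m, o, r}.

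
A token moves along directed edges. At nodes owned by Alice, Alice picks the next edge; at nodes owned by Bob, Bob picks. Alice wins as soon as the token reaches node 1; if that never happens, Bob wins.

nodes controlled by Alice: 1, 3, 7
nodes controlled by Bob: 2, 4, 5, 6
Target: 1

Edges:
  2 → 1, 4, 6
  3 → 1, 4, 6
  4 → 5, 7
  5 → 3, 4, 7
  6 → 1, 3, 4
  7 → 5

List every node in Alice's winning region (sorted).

A0 = {1}
A1: add {3} — 3 (Alice) has 3→1.
A2 = A1; e.g. 2 (Bob) can still go to 4. Fixed point.
Alice's winning region = {1, 3}.

1, 3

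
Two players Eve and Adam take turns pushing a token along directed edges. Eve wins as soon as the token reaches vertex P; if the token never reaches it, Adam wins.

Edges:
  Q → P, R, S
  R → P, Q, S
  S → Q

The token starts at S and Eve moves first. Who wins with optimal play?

Track states (vertex, player-to-move).
A0 = {(P,Eve), (P,Adam)}
A1: add {(Q,Eve), (R,Eve)}.
A2: add {(S,Adam)}.
A3 = A2; e.g. (Q,Adam) stays out. (S,Eve) never enters ⇒ Adam avoids the target.

Adam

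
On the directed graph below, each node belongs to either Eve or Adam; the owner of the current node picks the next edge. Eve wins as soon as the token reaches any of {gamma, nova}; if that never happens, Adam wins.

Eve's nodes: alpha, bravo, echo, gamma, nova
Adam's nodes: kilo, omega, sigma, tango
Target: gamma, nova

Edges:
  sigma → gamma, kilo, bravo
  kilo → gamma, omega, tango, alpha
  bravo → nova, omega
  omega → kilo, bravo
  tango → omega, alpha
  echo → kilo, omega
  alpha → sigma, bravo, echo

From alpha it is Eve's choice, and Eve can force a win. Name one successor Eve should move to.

bravo

A0 = {gamma, nova}
A1: add {bravo} — bravo (Eve) has bravo→nova.
A2: add {alpha} — alpha (Eve) has alpha→bravo.
A3 = A2; e.g. sigma (Adam) can still go to kilo. Fixed point.
From alpha, successor bravo is in the attractor (rank 1); the other successors echo, sigma are not.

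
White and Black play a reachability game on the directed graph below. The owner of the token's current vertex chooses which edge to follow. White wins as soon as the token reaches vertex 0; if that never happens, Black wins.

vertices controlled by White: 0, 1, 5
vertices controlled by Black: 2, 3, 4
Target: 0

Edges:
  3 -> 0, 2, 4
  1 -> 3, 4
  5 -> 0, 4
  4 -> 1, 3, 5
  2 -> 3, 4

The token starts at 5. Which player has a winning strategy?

A0 = {0}
A1: add {5} — 5 (White) has 5→0.
A2 = A1; e.g. 1 (White) has no edge into A1. Fixed point.
5 ∈ A1, so White can force the target.

White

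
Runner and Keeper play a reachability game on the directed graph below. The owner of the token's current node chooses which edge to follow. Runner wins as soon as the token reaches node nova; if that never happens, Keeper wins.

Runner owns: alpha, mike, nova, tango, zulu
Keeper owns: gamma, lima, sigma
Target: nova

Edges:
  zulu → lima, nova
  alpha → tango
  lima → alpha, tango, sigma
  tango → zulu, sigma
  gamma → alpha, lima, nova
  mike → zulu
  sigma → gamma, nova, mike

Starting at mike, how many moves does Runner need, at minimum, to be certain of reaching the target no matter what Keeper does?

A0 = {nova}
A1: add {zulu} — zulu (Runner) has zulu→nova.
A2: add {mike, tango} — tango (Runner) has tango→zulu; mike (Runner) has mike→zulu.
mike enters the attractor at level 2, so Runner can force the target in 2 moves from there.

2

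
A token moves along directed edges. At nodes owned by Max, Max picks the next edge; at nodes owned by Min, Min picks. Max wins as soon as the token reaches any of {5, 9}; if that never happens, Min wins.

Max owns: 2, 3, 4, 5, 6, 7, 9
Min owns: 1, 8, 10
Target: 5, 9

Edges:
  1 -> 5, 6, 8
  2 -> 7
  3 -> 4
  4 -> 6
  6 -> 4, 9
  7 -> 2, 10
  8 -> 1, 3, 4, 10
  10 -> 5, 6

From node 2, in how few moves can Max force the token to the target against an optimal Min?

4

A0 = {5, 9}
A1: add {6} — 6 (Max) has 6→9.
A2: add {4, 10} — 4 (Max) has 4→6; 10 (Min): all of {5, 6} already in.
A3: add {3, 7} — 3 (Max) has 3→4; 7 (Max) has 7→10.
A4: add {2} — 2 (Max) has 2→7.
A5 = A4; e.g. 1 (Min) can still go to 8. Fixed point.
2 enters the attractor at level 4, so Max can force the target in 4 moves from there.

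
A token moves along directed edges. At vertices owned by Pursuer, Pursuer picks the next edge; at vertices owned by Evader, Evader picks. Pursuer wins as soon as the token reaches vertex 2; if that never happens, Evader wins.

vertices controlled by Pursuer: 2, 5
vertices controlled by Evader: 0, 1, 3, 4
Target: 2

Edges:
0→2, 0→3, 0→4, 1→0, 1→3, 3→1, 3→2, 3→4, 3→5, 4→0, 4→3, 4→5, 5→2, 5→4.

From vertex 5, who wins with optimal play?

A0 = {2}
A1: add {5} — 5 (Pursuer) has 5→2.
A2 = A1; e.g. 0 (Evader) can still go to 3. Fixed point.
5 ∈ A1, so Pursuer can force the target.

Pursuer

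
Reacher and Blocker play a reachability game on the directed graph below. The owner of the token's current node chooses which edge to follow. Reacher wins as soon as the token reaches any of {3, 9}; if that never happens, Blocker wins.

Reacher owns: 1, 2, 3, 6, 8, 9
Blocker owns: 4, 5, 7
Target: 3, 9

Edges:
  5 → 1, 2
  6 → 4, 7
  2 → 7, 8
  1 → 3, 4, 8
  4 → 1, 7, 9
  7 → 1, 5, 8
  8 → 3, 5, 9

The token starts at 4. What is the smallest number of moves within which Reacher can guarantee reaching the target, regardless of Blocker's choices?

A0 = {3, 9}
A1: add {1, 8} — 1 (Reacher) has 1→3; 8 (Reacher) has 8→3.
A2: add {2} — 2 (Reacher) has 2→8.
A3: add {5} — 5 (Blocker): all of {1, 2} already in.
A4: add {7} — 7 (Blocker): all of {1, 5, 8} already in.
A5: add {4, 6} — 4 (Blocker): all of {1, 7, 9} already in; 6 (Reacher) has 6→7.
A5 = all vertices. Fixed point.
4 enters the attractor at level 5, so Reacher can force the target in 5 moves from there.

5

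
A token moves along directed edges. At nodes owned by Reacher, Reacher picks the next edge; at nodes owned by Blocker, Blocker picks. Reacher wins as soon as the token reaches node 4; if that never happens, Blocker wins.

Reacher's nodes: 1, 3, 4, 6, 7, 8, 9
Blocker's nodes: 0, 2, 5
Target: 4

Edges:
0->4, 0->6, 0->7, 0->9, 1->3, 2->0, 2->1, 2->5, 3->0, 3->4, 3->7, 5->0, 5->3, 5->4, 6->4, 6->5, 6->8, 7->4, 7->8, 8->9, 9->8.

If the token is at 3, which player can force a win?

Reacher

A0 = {4}
A1: add {3, 6, 7} — 3 (Reacher) has 3→4; 6 (Reacher) has 6→4; 7 (Reacher) has 7→4.
3 ∈ A1, so Reacher can force the target.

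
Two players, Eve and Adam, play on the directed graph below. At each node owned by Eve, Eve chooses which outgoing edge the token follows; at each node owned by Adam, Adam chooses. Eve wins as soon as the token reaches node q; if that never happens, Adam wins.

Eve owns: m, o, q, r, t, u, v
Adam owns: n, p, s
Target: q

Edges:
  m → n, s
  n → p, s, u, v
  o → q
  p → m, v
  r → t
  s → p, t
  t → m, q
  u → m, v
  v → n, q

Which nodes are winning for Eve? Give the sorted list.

o, q, r, t, u, v

A0 = {q}
A1: add {o, t, v} — o (Eve) has o→q; t (Eve) has t→q; v (Eve) has v→q.
A2: add {r, u} — r (Eve) has r→t; u (Eve) has u→v.
A3 = A2; e.g. m (Eve) has no edge into A2. Fixed point.
Eve's winning region = {o, q, r, t, u, v}.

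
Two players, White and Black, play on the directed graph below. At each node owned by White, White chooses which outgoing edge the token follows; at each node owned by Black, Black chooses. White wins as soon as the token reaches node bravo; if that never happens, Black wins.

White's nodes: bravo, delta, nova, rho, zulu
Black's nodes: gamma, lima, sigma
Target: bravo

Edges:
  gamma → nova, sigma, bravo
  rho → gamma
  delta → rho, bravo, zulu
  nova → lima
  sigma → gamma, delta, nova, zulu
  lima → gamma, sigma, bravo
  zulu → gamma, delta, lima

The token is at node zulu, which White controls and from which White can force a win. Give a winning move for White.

delta

A0 = {bravo}
A1: add {delta} — delta (White) has delta→bravo.
A2: add {zulu} — zulu (White) has zulu→delta.
A3 = A2; e.g. gamma (Black) can still go to nova. Fixed point.
From zulu, successor delta is in the attractor (rank 1); the other successors gamma, lima are not.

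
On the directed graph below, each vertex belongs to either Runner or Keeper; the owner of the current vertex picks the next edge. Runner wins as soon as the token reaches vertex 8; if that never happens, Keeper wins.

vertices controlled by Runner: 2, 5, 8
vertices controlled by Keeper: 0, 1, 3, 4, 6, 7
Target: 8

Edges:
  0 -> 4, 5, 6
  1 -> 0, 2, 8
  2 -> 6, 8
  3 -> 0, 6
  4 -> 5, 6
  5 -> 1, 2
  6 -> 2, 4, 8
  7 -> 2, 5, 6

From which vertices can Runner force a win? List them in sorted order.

2, 5, 8

A0 = {8}
A1: add {2} — 2 (Runner) has 2→8.
A2: add {5} — 5 (Runner) has 5→2.
A3 = A2; e.g. 0 (Keeper) can still go to 4. Fixed point.
Runner's winning region = {2, 5, 8}.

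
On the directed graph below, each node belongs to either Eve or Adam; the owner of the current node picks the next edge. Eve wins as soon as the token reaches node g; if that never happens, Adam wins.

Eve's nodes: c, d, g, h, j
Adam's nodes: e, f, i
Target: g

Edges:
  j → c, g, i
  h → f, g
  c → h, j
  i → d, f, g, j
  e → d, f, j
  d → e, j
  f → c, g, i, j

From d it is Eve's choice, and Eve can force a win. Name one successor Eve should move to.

A0 = {g}
A1: add {h, j} — h (Eve) has h→g; j (Eve) has j→g.
A2: add {c, d} — c (Eve) has c→h; d (Eve) has d→j.
A3 = A2; e.g. e (Adam) can still go to f. Fixed point.
From d, successor j is in the attractor (rank 1); the other successor e is not.

j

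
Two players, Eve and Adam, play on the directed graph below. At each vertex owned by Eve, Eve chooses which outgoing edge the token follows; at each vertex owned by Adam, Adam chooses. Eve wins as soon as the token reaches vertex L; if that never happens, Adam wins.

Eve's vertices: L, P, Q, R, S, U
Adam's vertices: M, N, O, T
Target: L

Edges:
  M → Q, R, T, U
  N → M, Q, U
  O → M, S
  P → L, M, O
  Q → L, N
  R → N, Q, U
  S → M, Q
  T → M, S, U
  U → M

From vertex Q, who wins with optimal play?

Eve

A0 = {L}
A1: add {P, Q} — P (Eve) has P→L; Q (Eve) has Q→L.
Q ∈ A1, so Eve can force the target.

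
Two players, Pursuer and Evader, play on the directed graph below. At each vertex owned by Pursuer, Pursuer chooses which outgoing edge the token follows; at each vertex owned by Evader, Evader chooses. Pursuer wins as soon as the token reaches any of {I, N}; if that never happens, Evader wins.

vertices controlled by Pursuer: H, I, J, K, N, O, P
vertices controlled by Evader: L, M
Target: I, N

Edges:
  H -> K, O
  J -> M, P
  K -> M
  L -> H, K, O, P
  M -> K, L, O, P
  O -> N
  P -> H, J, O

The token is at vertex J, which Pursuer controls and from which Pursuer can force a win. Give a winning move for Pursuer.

P

A0 = {I, N}
A1: add {O} — O (Pursuer) has O→N.
A2: add {H, P} — H (Pursuer) has H→O; P (Pursuer) has P→O.
A3: add {J} — J (Pursuer) has J→P.
A4 = A3; e.g. K (Pursuer) has no edge into A3. Fixed point.
From J, successor P is in the attractor (rank 2); the other successor M is not.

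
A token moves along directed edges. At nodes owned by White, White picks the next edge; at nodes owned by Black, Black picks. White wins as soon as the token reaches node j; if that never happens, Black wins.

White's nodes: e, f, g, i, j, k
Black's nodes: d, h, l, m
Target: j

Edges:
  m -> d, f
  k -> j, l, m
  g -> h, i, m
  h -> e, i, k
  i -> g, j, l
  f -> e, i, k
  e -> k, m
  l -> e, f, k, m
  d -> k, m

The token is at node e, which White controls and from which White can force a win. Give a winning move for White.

k

A0 = {j}
A1: add {i, k} — i (White) has i→j; k (White) has k→j.
A2: add {e, f, g} — e (White) has e→k; f (White) has f→i; g (White) has g→i.
A3: add {h} — h (Black): all of {e, i, k} already in.
A4 = A3; e.g. d (Black) can still go to m. Fixed point.
From e, successor k is in the attractor (rank 1); the other successor m is not.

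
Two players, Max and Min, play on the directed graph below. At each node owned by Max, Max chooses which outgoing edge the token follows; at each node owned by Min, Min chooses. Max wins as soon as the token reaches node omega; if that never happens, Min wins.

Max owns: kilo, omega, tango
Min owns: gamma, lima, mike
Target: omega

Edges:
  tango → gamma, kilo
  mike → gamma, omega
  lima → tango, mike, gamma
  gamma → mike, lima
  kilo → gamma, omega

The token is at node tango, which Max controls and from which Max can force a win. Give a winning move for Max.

A0 = {omega}
A1: add {kilo} — kilo (Max) has kilo→omega.
A2: add {tango} — tango (Max) has tango→kilo.
A3 = A2; e.g. mike (Min) can still go to gamma. Fixed point.
From tango, successor kilo is in the attractor (rank 1); the other successor gamma is not.

kilo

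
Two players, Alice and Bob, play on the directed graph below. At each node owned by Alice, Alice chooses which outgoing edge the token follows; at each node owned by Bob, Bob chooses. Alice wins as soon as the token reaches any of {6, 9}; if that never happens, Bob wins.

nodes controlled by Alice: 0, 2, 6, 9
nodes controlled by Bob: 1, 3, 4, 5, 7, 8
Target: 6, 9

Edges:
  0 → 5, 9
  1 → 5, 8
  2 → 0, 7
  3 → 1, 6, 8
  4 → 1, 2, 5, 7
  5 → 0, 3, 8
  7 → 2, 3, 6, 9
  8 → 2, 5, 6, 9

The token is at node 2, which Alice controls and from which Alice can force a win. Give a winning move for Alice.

A0 = {6, 9}
A1: add {0} — 0 (Alice) has 0→9.
A2: add {2} — 2 (Alice) has 2→0.
A3 = A2; e.g. 1 (Bob) can still go to 5. Fixed point.
From 2, successor 0 is in the attractor (rank 1); the other successor 7 is not.

0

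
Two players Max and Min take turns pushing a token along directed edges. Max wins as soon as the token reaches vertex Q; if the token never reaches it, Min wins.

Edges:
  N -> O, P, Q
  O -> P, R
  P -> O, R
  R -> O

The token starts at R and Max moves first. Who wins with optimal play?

Track states (vertex, player-to-move).
A0 = {(Q,Max), (Q,Min)}
A1: add {(N,Max)}.
A2 = A1; e.g. (N,Min) stays out. (R,Max) never enters ⇒ Min avoids the target.

Min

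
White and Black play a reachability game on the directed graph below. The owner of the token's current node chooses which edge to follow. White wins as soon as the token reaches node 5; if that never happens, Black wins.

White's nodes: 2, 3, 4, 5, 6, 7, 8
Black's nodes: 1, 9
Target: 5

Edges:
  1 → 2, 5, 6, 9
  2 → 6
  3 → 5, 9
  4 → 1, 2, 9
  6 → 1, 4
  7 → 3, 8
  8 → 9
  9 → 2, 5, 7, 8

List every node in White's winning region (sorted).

A0 = {5}
A1: add {3} — 3 (White) has 3→5.
A2: add {7} — 7 (White) has 7→3.
A3 = A2; e.g. 1 (Black) can still go to 2. Fixed point.
White's winning region = {3, 5, 7}.

3, 5, 7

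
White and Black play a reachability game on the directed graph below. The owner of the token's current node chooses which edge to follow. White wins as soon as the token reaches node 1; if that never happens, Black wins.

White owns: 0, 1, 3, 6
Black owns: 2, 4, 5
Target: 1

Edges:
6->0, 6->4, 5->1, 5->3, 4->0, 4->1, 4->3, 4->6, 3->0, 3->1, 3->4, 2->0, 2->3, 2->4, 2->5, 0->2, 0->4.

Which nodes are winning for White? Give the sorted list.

A0 = {1}
A1: add {3} — 3 (White) has 3→1.
A2: add {5} — 5 (Black): all of {1, 3} already in.
A3 = A2; e.g. 0 (White) has no edge into A2. Fixed point.
White's winning region = {1, 3, 5}.

1, 3, 5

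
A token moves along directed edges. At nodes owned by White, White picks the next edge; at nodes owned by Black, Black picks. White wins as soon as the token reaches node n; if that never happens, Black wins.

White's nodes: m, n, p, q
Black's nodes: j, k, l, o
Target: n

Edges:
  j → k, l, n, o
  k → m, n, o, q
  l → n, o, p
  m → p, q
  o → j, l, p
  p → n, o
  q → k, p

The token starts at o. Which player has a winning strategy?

A0 = {n}
A1: add {p} — p (White) has p→n.
A2: add {m, q} — m (White) has m→p; q (White) has q→p.
A3 = A2; e.g. j (Black) can still go to k. Fixed point.
o never enters the attractor, so Black can avoid the target forever.

Black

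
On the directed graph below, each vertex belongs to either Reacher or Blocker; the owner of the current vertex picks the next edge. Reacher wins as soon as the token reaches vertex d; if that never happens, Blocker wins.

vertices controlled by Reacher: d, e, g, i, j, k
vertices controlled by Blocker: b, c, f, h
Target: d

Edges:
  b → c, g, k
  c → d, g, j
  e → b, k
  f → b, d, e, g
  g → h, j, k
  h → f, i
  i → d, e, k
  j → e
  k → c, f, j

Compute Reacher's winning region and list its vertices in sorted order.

A0 = {d}
A1: add {i} — i (Reacher) has i→d.
A2 = A1; e.g. b (Blocker) can still go to c. Fixed point.
Reacher's winning region = {d, i}.

d, i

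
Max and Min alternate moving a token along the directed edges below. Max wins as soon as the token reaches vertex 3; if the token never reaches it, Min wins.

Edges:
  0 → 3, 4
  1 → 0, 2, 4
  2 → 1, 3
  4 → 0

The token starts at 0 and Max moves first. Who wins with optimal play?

Max

Track states (vertex, player-to-move).
A0 = {(3,Max), (3,Min)}
A1: add {(0,Max), (2,Max)}.
(0,Max) ∈ A1 ⇒ Max forces the target.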